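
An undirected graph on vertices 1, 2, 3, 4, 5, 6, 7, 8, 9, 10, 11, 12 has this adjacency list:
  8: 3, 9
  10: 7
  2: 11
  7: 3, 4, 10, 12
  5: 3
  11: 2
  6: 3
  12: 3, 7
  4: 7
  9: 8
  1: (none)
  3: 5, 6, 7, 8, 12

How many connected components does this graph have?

3

From 1: component {1}.
From 2: component {2, 11}.
From 3: component {3, 4, 5, 6, 7, 8, 9, 10, 12}.
That's 3 components.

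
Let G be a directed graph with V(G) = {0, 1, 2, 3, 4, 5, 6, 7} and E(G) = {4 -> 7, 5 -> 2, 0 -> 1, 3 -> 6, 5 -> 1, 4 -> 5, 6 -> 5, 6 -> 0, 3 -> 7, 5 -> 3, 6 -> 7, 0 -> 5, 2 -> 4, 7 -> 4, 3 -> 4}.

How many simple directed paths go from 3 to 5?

5

3→4→5
3→6→0→5
3→6→5
3→6→7→4→5
3→7→4→5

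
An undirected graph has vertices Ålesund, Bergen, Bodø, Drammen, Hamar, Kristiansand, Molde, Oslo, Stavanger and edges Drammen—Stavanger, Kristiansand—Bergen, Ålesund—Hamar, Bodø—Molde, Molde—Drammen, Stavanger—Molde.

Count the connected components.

4

From Ålesund: component {Ålesund, Hamar}.
From Bergen: component {Bergen, Kristiansand}.
From Bodø: component {Bodø, Drammen, Molde, Stavanger}.
From Oslo: component {Oslo}.
That's 4 components.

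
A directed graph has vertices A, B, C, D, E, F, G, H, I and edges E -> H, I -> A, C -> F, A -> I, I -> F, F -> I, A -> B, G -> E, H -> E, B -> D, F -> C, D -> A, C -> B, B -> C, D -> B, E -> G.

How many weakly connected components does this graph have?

From A: component {A, B, C, D, F, I}.
From E: component {E, G, H}.
That's 2 components.

2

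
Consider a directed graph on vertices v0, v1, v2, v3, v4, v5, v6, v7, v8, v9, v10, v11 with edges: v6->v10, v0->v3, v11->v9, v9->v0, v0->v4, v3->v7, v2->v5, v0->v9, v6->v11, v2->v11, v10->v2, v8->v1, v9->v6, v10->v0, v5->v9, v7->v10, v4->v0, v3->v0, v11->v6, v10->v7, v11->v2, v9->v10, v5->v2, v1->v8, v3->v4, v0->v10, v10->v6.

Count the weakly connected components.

From v0: component {v0, v2, v3, v4, v5, v6, v7, v9, v10, v11}.
From v1: component {v1, v8}.
That's 2 components.

2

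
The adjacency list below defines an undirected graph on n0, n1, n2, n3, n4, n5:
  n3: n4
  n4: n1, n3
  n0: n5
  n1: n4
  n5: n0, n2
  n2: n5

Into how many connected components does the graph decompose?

From n0: component {n0, n2, n5}.
From n1: component {n1, n3, n4}.
That's 2 components.

2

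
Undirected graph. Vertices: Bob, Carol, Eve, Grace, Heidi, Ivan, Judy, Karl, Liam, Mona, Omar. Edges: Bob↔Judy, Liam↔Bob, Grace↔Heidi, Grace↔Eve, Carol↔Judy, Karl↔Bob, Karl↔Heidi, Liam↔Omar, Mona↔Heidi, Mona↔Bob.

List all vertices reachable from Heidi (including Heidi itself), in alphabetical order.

Start at Heidi.
Its neighbours: Grace, Karl, Mona.
Then their neighbours: Bob, Eve.
Then next layer: Judy, Liam.
Then next layer: Carol, Omar.
Nothing further is reachable.

Bob, Carol, Eve, Grace, Heidi, Judy, Karl, Liam, Mona, Omar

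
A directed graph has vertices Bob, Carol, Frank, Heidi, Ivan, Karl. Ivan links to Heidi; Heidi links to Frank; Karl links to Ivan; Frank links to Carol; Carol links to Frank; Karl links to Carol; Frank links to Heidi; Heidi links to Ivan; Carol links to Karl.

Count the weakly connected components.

2

From Bob: component {Bob}.
From Carol: component {Carol, Frank, Heidi, Ivan, Karl}.
That's 2 components.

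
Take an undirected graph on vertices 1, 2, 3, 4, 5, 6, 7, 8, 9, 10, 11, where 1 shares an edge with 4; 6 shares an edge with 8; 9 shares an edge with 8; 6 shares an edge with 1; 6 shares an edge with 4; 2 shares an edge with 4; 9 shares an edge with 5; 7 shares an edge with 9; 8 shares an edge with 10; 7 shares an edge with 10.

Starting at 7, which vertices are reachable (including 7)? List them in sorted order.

Start at 7.
Its neighbours: 9, 10.
Then their neighbours: 5, 8.
Then next layer: 6.
Then next layer: 1, 4.
Then next layer: 2.
Nothing further is reachable.

1, 2, 4, 5, 6, 7, 8, 9, 10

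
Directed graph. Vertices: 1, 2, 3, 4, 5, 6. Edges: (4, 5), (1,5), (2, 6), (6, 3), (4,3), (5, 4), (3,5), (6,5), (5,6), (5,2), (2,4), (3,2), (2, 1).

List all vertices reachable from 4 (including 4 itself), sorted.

Start at 4.
Its neighbours: 3, 5.
Then their neighbours: 2, 6.
Then next layer: 1.
Every vertex is now reached.

1, 2, 3, 4, 5, 6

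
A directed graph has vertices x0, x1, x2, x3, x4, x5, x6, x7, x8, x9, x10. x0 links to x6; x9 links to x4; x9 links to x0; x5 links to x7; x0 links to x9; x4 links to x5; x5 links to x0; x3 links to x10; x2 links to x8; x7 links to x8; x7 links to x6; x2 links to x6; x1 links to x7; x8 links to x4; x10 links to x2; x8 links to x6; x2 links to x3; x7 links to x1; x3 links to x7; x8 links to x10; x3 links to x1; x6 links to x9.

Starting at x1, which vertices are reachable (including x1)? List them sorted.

Start at x1.
Its neighbours: x7.
Then their neighbours: x6, x8.
Then next layer: x4, x9, x10.
Then next layer: x0, x2, x5.
Then next layer: x3.
Every vertex is now reached.

x0, x1, x2, x3, x4, x5, x6, x7, x8, x9, x10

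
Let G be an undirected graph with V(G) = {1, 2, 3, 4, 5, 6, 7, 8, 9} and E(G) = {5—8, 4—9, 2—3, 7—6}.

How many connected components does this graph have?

5

From 1: component {1}.
From 2: component {2, 3}.
From 4: component {4, 9}.
From 5: component {5, 8}.
From 6: component {6, 7}.
That's 5 components.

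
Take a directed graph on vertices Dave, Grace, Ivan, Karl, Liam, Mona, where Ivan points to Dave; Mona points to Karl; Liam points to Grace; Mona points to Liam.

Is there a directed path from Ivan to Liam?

No

Explore from Ivan.
Distance 1: reach Dave.
The search from Ivan is exhausted; no directed path reaches Liam.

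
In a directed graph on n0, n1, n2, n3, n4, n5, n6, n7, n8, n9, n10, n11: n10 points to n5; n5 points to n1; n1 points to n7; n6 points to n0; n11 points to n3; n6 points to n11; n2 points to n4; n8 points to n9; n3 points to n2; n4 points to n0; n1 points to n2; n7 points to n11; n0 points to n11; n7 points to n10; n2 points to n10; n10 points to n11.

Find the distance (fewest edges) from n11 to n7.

6

Distance 0: n11.
Distance 1: n3.
Distance 2: n2.
Distance 3: n4, n10.
Distance 4: n0, n5.
Distance 5: n1.
Distance 6: n7 — contains n7.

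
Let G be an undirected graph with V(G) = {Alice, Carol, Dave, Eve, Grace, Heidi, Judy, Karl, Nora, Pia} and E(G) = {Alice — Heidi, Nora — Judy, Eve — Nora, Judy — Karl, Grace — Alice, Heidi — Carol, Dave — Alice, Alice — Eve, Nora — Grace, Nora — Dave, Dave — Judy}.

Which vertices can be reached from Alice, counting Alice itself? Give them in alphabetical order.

Alice, Carol, Dave, Eve, Grace, Heidi, Judy, Karl, Nora

Start at Alice.
Its neighbours: Dave, Eve, Grace, Heidi.
Then their neighbours: Carol, Judy, Nora.
Then next layer: Karl.
Nothing further is reachable.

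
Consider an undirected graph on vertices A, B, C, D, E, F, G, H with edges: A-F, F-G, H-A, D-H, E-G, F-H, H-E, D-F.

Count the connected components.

From A: component {A, D, E, F, G, H}.
From B: component {B}.
From C: component {C}.
That's 3 components.

3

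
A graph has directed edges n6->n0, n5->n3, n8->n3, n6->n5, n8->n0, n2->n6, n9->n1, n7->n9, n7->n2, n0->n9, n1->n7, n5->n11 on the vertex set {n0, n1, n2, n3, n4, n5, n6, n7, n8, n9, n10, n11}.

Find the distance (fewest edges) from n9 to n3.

Distance 0: n9.
Distance 1: n1.
Distance 2: n7.
Distance 3: n2.
Distance 4: n6.
Distance 5: n0, n5.
Distance 6: n3, n11 — contains n3.

6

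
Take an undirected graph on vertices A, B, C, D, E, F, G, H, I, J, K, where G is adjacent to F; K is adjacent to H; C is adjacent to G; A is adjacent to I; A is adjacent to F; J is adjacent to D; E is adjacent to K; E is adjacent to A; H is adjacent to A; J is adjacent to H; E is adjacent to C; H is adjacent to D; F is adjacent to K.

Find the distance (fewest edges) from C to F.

2

Distance 0: C.
Distance 1: E, G.
Distance 2: A, F, K — contains F.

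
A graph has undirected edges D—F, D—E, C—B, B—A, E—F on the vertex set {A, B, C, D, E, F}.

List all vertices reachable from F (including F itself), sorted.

D, E, F

Start at F.
Its neighbours: D, E.
Nothing further is reachable.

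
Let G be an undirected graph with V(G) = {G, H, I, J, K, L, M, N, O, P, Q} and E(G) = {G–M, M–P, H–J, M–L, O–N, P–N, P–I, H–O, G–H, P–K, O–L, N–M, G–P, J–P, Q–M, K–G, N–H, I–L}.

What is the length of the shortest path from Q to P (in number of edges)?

2

Distance 0: Q.
Distance 1: M.
Distance 2: G, L, N, P — contains P.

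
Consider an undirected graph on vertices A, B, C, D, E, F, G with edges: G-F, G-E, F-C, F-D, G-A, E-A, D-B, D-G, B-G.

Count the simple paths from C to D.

C–F–D
C–F–G–B–D
C–F–G–D

3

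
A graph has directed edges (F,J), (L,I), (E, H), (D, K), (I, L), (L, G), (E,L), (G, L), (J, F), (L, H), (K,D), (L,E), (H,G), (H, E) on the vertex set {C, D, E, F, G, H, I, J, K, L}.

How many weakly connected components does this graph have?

From C: component {C}.
From D: component {D, K}.
From E: component {E, G, H, I, L}.
From F: component {F, J}.
That's 4 components.

4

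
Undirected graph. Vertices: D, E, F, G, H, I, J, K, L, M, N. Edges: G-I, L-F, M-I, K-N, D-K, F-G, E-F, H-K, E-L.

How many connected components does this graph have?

From D: component {D, H, K, N}.
From E: component {E, F, G, I, L, M}.
From J: component {J}.
That's 3 components.

3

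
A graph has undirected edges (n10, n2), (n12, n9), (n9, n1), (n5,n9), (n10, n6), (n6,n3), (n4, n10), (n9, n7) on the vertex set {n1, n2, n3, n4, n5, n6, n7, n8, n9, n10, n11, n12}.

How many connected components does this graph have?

From n1: component {n1, n5, n7, n9, n12}.
From n2: component {n2, n3, n4, n6, n10}.
From n8: component {n8}.
From n11: component {n11}.
That's 4 components.

4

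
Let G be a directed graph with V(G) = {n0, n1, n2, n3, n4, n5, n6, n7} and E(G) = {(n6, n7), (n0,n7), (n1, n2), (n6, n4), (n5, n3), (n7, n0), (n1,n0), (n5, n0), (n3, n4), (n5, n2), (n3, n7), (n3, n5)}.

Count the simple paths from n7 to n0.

1

n7→n0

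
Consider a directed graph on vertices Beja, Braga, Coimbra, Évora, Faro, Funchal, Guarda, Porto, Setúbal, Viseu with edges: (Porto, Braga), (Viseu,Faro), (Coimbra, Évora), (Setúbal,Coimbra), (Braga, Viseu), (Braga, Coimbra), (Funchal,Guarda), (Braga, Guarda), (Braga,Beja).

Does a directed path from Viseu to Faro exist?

Explore from Viseu.
Distance 1: reach Faro.
Found Faro.

Yes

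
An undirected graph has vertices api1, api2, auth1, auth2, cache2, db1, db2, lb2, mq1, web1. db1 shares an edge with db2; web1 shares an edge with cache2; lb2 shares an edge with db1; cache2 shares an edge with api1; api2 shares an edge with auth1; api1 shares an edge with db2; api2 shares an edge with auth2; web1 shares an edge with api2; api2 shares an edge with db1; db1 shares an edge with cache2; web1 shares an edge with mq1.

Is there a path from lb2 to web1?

Explore from lb2.
Distance 1: reach db1.
Distance 2: reach api2, cache2, db2.
Distance 3: reach api1, auth1, auth2, web1.
Found web1.

Yes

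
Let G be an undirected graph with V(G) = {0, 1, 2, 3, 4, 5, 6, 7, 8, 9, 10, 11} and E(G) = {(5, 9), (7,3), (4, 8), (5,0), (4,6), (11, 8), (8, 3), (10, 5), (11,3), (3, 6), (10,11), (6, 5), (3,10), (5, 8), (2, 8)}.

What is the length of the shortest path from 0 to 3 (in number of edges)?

3

Distance 0: 0.
Distance 1: 5.
Distance 2: 6, 8, 9, 10.
Distance 3: 2, 3, 4, 11 — contains 3.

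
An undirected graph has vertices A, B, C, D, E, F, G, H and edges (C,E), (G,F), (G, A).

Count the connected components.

From A: component {A, F, G}.
From B: component {B}.
From C: component {C, E}.
From D: component {D}.
From H: component {H}.
That's 5 components.

5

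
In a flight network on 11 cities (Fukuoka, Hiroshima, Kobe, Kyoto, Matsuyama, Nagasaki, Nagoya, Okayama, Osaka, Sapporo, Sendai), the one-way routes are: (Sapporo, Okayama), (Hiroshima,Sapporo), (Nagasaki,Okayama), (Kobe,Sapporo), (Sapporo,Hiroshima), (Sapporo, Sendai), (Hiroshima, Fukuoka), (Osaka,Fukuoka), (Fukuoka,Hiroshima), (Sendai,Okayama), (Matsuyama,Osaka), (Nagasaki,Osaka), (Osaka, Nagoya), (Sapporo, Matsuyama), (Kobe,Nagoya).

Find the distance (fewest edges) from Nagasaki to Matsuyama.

5

Distance 0: Nagasaki.
Distance 1: Okayama, Osaka.
Distance 2: Fukuoka, Nagoya.
Distance 3: Hiroshima.
Distance 4: Sapporo.
Distance 5: Matsuyama, Sendai — contains Matsuyama.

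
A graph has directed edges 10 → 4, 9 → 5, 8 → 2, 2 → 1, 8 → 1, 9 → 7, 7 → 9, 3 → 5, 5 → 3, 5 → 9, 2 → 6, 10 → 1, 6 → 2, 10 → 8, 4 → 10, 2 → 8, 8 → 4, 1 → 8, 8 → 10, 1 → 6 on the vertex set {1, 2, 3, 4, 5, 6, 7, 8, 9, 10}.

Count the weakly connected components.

2

From 1: component {1, 2, 4, 6, 8, 10}.
From 3: component {3, 5, 7, 9}.
That's 2 components.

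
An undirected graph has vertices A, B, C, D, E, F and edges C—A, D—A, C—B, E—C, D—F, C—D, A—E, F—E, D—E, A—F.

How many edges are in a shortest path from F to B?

Distance 0: F.
Distance 1: A, D, E.
Distance 2: C.
Distance 3: B — contains B.

3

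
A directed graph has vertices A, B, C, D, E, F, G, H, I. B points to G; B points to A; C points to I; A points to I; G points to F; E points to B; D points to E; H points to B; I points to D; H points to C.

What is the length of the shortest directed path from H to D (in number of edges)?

Distance 0: H.
Distance 1: B, C.
Distance 2: A, G, I.
Distance 3: D, F — contains D.

3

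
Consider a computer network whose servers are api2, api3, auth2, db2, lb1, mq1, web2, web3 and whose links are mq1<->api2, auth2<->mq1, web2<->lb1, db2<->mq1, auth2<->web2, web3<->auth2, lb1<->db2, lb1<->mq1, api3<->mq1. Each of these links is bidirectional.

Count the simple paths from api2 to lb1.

api2–mq1–auth2–web2–lb1
api2–mq1–db2–lb1
api2–mq1–lb1

3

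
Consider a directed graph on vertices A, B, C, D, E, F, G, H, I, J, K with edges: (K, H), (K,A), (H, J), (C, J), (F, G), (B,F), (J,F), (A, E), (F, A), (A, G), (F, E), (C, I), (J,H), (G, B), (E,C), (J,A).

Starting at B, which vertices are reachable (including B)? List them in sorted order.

Start at B.
Its neighbours: F.
Then their neighbours: A, E, G.
Then next layer: C.
Then next layer: I, J.
Then next layer: H.
Nothing further is reachable.

A, B, C, E, F, G, H, I, J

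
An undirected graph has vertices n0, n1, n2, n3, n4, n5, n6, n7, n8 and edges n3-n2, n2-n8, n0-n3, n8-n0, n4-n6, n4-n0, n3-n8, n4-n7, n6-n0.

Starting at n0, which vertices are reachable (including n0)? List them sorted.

n0, n2, n3, n4, n6, n7, n8

Start at n0.
Its neighbours: n3, n4, n6, n8.
Then their neighbours: n2, n7.
Nothing further is reachable.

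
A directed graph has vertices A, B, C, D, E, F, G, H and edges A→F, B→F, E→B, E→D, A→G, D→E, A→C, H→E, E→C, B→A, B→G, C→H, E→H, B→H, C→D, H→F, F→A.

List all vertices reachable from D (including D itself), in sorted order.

Start at D.
Its neighbours: E.
Then their neighbours: B, C, H.
Then next layer: A, F, G.
Every vertex is now reached.

A, B, C, D, E, F, G, H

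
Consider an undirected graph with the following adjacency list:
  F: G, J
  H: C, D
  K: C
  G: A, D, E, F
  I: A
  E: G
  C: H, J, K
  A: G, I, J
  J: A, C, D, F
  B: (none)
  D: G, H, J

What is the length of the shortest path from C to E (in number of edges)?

4

Distance 0: C.
Distance 1: H, J, K.
Distance 2: A, D, F.
Distance 3: G, I.
Distance 4: E — contains E.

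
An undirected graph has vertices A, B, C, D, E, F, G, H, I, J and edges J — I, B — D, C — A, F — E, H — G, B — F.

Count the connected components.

From A: component {A, C}.
From B: component {B, D, E, F}.
From G: component {G, H}.
From I: component {I, J}.
That's 4 components.

4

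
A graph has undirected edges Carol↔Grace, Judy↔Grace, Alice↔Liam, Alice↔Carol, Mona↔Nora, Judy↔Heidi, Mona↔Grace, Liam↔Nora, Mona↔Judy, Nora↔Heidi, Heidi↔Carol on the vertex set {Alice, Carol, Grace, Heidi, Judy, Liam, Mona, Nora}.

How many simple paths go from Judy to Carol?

Judy–Grace–Carol
Judy–Grace–Mona–Nora–Heidi–Carol
Judy–Grace–Mona–Nora–Liam–Alice–Carol
Judy–Heidi–Carol
Judy–Heidi–Nora–Liam–Alice–Carol
Judy–Heidi–Nora–Mona–Grace–Carol
Judy–Mona–Grace–Carol
Judy–Mona–Nora–Heidi–Carol
Judy–Mona–Nora–Liam–Alice–Carol

9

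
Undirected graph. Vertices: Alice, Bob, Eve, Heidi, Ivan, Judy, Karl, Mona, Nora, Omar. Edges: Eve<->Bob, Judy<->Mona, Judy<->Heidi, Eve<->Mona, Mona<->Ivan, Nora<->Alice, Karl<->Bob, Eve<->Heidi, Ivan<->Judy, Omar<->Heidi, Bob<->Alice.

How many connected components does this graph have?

1

From Alice: component {Alice, Bob, Eve, Heidi, Ivan, Judy, Karl, Mona, Nora, Omar}.
That's 1 component.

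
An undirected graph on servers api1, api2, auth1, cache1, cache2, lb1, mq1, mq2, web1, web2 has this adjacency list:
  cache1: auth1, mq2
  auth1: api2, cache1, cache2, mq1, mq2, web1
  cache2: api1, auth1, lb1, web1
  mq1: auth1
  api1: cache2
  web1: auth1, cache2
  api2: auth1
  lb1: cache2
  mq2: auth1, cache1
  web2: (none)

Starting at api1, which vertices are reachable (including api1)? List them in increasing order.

Start at api1.
Its neighbours: cache2.
Then their neighbours: auth1, lb1, web1.
Then next layer: api2, cache1, mq1, mq2.
Nothing further is reachable.

api1, api2, auth1, cache1, cache2, lb1, mq1, mq2, web1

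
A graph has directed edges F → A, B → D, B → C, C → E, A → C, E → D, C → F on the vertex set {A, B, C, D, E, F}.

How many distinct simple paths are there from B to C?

1

B→C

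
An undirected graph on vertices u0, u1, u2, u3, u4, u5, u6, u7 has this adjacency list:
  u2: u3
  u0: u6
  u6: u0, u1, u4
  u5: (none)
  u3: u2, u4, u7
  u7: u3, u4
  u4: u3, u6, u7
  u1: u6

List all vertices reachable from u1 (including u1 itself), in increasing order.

Start at u1.
Its neighbours: u6.
Then their neighbours: u0, u4.
Then next layer: u3, u7.
Then next layer: u2.
Nothing further is reachable.

u0, u1, u2, u3, u4, u6, u7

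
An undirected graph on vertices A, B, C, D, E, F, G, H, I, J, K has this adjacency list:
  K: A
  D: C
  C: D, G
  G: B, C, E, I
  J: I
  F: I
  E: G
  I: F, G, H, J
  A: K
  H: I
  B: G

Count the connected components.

From A: component {A, K}.
From B: component {B, C, D, E, F, G, H, I, J}.
That's 2 components.

2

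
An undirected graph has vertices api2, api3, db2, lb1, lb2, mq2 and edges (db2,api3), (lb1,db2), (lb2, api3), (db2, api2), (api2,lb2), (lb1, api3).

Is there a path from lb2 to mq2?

No

Explore from lb2.
Distance 1: reach api2, api3.
Distance 2: reach db2, lb1.
The search is exhausted without reaching mq2; it lies in a different component.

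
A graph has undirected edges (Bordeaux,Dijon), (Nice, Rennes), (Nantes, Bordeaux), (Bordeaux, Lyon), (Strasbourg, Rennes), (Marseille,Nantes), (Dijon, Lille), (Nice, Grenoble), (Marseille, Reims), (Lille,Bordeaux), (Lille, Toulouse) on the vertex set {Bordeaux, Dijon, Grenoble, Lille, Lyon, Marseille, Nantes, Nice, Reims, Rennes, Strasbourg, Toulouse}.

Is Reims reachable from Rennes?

Explore from Rennes.
Distance 1: reach Nice, Strasbourg.
Distance 2: reach Grenoble.
The search is exhausted without reaching Reims; it lies in a different component.

No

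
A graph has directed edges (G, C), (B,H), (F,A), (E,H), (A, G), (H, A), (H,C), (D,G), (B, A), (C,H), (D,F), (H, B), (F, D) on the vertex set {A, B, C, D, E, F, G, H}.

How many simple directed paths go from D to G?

D→F→A→G
D→G

2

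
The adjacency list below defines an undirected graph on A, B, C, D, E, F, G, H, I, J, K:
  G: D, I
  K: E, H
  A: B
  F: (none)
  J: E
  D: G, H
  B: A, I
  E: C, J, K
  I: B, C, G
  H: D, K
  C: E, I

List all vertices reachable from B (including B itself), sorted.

Start at B.
Its neighbours: A, I.
Then their neighbours: C, G.
Then next layer: D, E.
Then next layer: H, J, K.
Nothing further is reachable.

A, B, C, D, E, G, H, I, J, K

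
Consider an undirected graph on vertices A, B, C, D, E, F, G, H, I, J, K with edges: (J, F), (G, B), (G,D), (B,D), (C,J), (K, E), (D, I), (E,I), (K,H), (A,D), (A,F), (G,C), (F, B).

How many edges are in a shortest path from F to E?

4

Distance 0: F.
Distance 1: A, B, J.
Distance 2: C, D, G.
Distance 3: I.
Distance 4: E — contains E.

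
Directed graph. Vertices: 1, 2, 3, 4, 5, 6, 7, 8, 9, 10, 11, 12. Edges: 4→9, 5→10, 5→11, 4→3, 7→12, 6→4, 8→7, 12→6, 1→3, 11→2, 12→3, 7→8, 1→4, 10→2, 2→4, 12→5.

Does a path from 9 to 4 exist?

9 has no outgoing edges, so nothing is reachable from it.

No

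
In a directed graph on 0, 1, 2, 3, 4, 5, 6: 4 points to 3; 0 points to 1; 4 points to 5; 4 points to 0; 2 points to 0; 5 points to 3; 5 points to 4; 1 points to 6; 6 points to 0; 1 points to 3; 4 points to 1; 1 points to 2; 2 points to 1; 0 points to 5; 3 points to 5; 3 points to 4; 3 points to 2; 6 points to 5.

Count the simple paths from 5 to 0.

5→3→2→0
5→3→2→1→6→0
5→3→4→0
5→3→4→1→2→0
5→3→4→1→6→0
5→4→0
5→4→1→2→0
5→4→1→3→2→0
5→4→1→6→0
5→4→3→2→0
5→4→3→2→1→6→0

11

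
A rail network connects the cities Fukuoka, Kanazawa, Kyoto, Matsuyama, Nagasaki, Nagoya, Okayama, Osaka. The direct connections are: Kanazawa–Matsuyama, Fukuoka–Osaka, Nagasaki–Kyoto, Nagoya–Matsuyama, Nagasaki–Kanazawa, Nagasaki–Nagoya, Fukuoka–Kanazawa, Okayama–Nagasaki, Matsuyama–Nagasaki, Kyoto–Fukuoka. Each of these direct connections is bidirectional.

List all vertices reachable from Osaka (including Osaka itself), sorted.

Start at Osaka.
Its neighbours: Fukuoka.
Then their neighbours: Kanazawa, Kyoto.
Then next layer: Matsuyama, Nagasaki.
Then next layer: Nagoya, Okayama.
Every vertex is now reached.

Fukuoka, Kanazawa, Kyoto, Matsuyama, Nagasaki, Nagoya, Okayama, Osaka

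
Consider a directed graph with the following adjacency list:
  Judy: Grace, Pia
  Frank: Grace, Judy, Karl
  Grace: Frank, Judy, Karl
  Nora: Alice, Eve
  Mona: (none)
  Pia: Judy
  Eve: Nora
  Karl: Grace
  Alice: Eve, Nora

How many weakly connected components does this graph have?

3

From Alice: component {Alice, Eve, Nora}.
From Frank: component {Frank, Grace, Judy, Karl, Pia}.
From Mona: component {Mona}.
That's 3 components.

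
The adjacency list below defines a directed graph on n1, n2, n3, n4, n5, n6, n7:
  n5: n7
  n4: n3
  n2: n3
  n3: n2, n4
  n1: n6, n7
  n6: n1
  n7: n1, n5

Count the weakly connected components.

From n1: component {n1, n5, n6, n7}.
From n2: component {n2, n3, n4}.
That's 2 components.

2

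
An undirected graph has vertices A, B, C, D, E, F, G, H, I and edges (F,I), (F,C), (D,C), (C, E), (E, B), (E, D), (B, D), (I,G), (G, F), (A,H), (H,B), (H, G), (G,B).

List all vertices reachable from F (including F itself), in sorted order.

A, B, C, D, E, F, G, H, I

Start at F.
Its neighbours: C, G, I.
Then their neighbours: B, D, E, H.
Then next layer: A.
Every vertex is now reached.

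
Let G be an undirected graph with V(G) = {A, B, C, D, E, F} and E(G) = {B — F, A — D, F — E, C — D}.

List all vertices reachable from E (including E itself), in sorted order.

B, E, F

Start at E.
Its neighbours: F.
Then their neighbours: B.
Nothing further is reachable.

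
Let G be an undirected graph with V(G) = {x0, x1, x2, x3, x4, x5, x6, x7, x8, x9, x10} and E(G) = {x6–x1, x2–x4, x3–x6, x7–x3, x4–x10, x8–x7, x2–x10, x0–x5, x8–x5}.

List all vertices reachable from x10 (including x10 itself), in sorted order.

x2, x4, x10

Start at x10.
Its neighbours: x2, x4.
Nothing further is reachable.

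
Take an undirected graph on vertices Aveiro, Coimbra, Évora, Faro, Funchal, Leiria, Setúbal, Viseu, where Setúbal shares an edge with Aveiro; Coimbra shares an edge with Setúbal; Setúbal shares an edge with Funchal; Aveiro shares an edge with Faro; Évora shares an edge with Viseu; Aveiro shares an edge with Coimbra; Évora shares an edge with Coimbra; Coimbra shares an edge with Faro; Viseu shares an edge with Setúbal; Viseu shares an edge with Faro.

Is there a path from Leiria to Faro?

Leiria has no edges, so nothing is reachable from it.

No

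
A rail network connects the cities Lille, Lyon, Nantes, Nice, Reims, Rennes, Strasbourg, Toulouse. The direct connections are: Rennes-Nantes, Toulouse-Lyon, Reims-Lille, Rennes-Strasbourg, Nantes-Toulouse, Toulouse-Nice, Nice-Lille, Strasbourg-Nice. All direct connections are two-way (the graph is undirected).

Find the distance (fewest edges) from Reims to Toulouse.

Distance 0: Reims.
Distance 1: Lille.
Distance 2: Nice.
Distance 3: Strasbourg, Toulouse — contains Toulouse.

3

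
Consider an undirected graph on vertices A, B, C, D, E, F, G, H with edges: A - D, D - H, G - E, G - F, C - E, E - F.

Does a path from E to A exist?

Explore from E.
Distance 1: reach C, F, G.
The search is exhausted without reaching A; it lies in a different component.

No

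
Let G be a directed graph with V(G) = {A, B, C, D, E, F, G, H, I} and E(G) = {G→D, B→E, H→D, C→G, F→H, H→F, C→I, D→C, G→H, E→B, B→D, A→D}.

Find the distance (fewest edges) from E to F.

Distance 0: E.
Distance 1: B.
Distance 2: D.
Distance 3: C.
Distance 4: G, I.
Distance 5: H.
Distance 6: F — contains F.

6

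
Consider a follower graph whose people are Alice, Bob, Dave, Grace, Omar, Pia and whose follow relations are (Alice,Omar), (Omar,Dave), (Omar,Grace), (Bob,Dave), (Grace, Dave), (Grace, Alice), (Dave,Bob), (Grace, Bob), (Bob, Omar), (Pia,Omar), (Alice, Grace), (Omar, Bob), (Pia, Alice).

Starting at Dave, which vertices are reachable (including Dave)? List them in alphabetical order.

Start at Dave.
Its neighbours: Bob.
Then their neighbours: Omar.
Then next layer: Grace.
Then next layer: Alice.
Nothing further is reachable.

Alice, Bob, Dave, Grace, Omar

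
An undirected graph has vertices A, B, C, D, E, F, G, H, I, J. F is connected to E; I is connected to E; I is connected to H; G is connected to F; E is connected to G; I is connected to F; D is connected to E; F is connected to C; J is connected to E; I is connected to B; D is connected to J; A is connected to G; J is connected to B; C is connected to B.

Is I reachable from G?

Yes

Explore from G.
Distance 1: reach A, E, F.
Distance 2: reach C, D, I, J.
Found I.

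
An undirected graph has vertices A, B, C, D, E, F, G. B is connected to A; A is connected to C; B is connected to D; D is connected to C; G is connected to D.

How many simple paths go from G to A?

G–D–B–A
G–D–C–A

2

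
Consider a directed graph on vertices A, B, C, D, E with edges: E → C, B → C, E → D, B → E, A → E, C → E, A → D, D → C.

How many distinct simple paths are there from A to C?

3

A→D→C
A→E→C
A→E→D→C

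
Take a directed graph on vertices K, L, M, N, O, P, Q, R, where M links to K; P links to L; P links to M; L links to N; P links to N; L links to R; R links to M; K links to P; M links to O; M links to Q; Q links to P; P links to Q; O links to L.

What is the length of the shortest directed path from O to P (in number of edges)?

Distance 0: O.
Distance 1: L.
Distance 2: N, R.
Distance 3: M.
Distance 4: K, Q.
Distance 5: P — contains P.

5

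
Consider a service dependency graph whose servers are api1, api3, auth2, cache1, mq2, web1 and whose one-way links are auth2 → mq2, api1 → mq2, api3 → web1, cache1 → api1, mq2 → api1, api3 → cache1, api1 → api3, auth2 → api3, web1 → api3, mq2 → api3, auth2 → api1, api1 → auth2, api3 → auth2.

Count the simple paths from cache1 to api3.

4

cache1→api1→api3
cache1→api1→auth2→api3
cache1→api1→auth2→mq2→api3
cache1→api1→mq2→api3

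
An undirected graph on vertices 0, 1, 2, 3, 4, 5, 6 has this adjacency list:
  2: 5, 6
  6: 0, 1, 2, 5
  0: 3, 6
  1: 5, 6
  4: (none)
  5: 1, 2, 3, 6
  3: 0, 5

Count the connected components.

From 0: component {0, 1, 2, 3, 5, 6}.
From 4: component {4}.
That's 2 components.

2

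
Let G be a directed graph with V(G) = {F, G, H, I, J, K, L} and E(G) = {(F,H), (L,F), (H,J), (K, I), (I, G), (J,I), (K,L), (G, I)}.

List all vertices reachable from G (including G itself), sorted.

Start at G.
Its neighbours: I.
Nothing further is reachable.

G, I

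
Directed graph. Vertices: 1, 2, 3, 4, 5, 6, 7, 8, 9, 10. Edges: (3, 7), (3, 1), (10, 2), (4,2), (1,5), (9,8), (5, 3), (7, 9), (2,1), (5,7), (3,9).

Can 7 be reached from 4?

Explore from 4.
Distance 1: reach 2.
Distance 2: reach 1.
Distance 3: reach 5.
Distance 4: reach 3, 7.
Found 7.

Yes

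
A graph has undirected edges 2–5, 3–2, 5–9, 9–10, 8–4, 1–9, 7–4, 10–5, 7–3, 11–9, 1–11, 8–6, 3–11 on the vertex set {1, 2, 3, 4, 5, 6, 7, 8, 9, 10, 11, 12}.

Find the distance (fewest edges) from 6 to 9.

Distance 0: 6.
Distance 1: 8.
Distance 2: 4.
Distance 3: 7.
Distance 4: 3.
Distance 5: 2, 11.
Distance 6: 1, 5, 9 — contains 9.

6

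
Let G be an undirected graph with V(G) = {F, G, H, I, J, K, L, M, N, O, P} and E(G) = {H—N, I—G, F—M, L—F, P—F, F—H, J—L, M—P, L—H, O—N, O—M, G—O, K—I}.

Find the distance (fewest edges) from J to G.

Distance 0: J.
Distance 1: L.
Distance 2: F, H.
Distance 3: M, N, P.
Distance 4: O.
Distance 5: G — contains G.

5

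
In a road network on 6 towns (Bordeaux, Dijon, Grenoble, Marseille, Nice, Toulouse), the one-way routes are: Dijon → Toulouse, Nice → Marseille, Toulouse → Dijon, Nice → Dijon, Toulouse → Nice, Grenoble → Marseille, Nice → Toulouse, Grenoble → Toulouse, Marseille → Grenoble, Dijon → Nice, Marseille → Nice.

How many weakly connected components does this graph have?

2

From Bordeaux: component {Bordeaux}.
From Dijon: component {Dijon, Grenoble, Marseille, Nice, Toulouse}.
That's 2 components.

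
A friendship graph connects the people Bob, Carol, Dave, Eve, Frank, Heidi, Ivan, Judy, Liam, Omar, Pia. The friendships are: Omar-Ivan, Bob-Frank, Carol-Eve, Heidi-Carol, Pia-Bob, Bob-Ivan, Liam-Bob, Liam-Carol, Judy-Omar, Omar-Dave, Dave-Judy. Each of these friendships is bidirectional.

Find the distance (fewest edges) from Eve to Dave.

6

Distance 0: Eve.
Distance 1: Carol.
Distance 2: Heidi, Liam.
Distance 3: Bob.
Distance 4: Frank, Ivan, Pia.
Distance 5: Omar.
Distance 6: Dave, Judy — contains Dave.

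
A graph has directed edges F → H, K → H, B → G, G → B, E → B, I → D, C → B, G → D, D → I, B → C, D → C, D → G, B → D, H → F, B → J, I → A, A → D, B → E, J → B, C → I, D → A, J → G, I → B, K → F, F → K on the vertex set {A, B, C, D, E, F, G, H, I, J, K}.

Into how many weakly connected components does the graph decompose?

2

From A: component {A, B, C, D, E, G, I, J}.
From F: component {F, H, K}.
That's 2 components.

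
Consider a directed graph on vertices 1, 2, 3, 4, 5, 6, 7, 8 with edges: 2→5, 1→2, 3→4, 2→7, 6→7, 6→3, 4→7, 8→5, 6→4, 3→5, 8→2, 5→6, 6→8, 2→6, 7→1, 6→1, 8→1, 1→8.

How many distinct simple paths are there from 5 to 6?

5→6

1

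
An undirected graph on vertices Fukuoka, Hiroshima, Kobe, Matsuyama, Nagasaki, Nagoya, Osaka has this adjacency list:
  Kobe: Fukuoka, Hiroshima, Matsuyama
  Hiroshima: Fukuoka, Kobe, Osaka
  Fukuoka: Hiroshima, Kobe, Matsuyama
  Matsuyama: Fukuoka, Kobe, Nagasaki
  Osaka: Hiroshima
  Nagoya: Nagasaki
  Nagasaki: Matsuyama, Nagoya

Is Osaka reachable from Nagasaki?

Explore from Nagasaki.
Distance 1: reach Matsuyama, Nagoya.
Distance 2: reach Fukuoka, Kobe.
Distance 3: reach Hiroshima.
Distance 4: reach Osaka.
Found Osaka.

Yes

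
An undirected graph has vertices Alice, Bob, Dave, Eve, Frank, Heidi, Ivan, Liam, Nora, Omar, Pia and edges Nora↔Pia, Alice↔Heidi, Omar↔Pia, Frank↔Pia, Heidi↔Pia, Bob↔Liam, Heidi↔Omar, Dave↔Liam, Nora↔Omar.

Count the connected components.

From Alice: component {Alice, Frank, Heidi, Nora, Omar, Pia}.
From Bob: component {Bob, Dave, Liam}.
From Eve: component {Eve}.
From Ivan: component {Ivan}.
That's 4 components.

4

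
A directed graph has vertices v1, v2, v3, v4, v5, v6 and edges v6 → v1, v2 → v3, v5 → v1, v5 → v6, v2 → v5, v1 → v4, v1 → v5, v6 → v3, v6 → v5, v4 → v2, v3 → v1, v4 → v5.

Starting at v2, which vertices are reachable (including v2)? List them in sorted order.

v1, v2, v3, v4, v5, v6

Start at v2.
Its neighbours: v3, v5.
Then their neighbours: v1, v6.
Then next layer: v4.
Every vertex is now reached.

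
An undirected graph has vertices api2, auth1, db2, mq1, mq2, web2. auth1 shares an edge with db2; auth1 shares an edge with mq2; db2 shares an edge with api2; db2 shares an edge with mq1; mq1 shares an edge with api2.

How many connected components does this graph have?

From api2: component {api2, auth1, db2, mq1, mq2}.
From web2: component {web2}.
That's 2 components.

2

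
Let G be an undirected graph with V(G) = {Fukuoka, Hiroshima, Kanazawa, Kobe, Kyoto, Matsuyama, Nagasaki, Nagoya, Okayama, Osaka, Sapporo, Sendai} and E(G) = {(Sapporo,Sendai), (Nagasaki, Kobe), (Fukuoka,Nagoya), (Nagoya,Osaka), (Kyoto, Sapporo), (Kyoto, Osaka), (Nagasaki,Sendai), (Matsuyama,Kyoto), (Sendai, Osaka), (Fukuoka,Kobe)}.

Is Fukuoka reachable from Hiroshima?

No

Hiroshima has no edges, so nothing is reachable from it.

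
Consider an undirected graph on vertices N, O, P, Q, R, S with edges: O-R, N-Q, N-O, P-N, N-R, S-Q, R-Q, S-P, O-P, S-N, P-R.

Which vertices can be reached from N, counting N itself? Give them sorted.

Start at N.
Its neighbours: O, P, Q, R, S.
Every vertex is now reached.

N, O, P, Q, R, S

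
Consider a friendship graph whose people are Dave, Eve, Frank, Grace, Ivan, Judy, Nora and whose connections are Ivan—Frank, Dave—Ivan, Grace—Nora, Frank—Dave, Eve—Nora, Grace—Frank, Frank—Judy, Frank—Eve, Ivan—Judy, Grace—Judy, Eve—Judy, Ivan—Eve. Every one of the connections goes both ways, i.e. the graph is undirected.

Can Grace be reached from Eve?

Yes

Explore from Eve.
Distance 1: reach Frank, Ivan, Judy, Nora.
Distance 2: reach Dave, Grace.
Found Grace.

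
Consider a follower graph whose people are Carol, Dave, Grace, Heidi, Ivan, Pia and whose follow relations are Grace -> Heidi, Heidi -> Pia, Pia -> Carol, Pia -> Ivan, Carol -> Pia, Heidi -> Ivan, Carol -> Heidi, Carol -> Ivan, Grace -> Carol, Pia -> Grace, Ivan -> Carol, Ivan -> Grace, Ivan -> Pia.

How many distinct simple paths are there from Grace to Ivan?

7

Grace→Carol→Heidi→Ivan
Grace→Carol→Heidi→Pia→Ivan
Grace→Carol→Ivan
Grace→Carol→Pia→Ivan
Grace→Heidi→Ivan
Grace→Heidi→Pia→Carol→Ivan
Grace→Heidi→Pia→Ivan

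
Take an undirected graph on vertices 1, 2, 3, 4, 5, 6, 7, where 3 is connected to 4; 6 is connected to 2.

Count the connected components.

5

From 1: component {1}.
From 2: component {2, 6}.
From 3: component {3, 4}.
From 5: component {5}.
From 7: component {7}.
That's 5 components.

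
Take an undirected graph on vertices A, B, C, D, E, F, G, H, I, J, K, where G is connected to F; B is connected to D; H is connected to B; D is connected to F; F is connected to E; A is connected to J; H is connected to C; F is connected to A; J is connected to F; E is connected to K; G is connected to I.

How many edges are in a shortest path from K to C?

6

Distance 0: K.
Distance 1: E.
Distance 2: F.
Distance 3: A, D, G, J.
Distance 4: B, I.
Distance 5: H.
Distance 6: C — contains C.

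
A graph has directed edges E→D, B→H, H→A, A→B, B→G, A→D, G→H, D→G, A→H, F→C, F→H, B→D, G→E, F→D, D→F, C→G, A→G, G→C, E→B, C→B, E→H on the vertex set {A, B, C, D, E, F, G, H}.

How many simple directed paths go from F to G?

F→C→B→D→G
F→C→B→G
F→C→B→H→A→D→G
F→C→B→H→A→G
F→C→G
F→D→G
F→H→A→B→D→G
F→H→A→B→G
F→H→A→D→G
F→H→A→G

10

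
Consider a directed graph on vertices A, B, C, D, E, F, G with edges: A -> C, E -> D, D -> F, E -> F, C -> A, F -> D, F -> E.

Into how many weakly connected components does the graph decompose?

4

From A: component {A, C}.
From B: component {B}.
From D: component {D, E, F}.
From G: component {G}.
That's 4 components.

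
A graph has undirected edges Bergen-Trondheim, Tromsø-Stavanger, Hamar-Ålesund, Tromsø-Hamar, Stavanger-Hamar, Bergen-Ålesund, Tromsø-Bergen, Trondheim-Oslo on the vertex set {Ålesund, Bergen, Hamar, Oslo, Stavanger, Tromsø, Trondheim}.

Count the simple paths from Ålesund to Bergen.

Ålesund–Bergen
Ålesund–Hamar–Stavanger–Tromsø–Bergen
Ålesund–Hamar–Tromsø–Bergen

3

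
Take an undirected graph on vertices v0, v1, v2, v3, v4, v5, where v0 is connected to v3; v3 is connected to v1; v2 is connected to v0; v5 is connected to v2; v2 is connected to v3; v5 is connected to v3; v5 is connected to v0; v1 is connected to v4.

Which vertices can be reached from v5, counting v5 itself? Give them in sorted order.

v0, v1, v2, v3, v4, v5

Start at v5.
Its neighbours: v0, v2, v3.
Then their neighbours: v1.
Then next layer: v4.
Every vertex is now reached.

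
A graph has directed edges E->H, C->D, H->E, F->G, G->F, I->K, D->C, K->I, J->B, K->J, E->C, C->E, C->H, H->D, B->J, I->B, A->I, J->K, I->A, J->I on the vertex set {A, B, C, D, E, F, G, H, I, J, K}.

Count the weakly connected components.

3

From A: component {A, B, I, J, K}.
From C: component {C, D, E, H}.
From F: component {F, G}.
That's 3 components.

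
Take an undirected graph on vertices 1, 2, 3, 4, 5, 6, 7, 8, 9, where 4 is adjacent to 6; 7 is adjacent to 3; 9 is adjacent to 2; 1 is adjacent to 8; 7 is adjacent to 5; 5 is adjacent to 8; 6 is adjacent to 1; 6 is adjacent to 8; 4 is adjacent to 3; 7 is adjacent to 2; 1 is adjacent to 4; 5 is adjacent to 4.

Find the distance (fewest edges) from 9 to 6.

Distance 0: 9.
Distance 1: 2.
Distance 2: 7.
Distance 3: 3, 5.
Distance 4: 4, 8.
Distance 5: 1, 6 — contains 6.

5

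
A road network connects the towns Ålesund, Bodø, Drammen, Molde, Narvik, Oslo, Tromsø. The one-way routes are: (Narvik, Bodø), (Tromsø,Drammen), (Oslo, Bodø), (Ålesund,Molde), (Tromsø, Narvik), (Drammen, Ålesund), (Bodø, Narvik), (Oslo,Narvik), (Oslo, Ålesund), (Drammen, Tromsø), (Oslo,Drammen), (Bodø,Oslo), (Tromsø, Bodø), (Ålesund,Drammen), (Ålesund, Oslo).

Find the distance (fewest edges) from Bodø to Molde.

Distance 0: Bodø.
Distance 1: Narvik, Oslo.
Distance 2: Ålesund, Drammen.
Distance 3: Molde, Tromsø — contains Molde.

3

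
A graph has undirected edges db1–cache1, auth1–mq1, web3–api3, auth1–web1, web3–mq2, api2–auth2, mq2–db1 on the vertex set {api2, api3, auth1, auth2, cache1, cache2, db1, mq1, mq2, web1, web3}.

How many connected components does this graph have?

From api2: component {api2, auth2}.
From api3: component {api3, cache1, db1, mq2, web3}.
From auth1: component {auth1, mq1, web1}.
From cache2: component {cache2}.
That's 4 components.

4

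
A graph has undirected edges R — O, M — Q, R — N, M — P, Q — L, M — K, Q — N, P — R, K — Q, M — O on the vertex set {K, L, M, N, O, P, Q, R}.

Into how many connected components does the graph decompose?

From K: component {K, L, M, N, O, P, Q, R}.
That's 1 component.

1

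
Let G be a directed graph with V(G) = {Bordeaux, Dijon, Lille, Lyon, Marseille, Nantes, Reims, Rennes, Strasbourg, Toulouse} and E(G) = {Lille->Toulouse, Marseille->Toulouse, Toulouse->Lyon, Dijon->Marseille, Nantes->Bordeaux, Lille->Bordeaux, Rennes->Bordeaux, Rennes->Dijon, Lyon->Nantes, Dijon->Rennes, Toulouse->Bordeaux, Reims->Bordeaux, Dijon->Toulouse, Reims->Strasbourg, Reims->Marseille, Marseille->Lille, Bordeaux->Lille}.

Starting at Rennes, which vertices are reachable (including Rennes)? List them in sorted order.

Start at Rennes.
Its neighbours: Bordeaux, Dijon.
Then their neighbours: Lille, Marseille, Toulouse.
Then next layer: Lyon.
Then next layer: Nantes.
Nothing further is reachable.

Bordeaux, Dijon, Lille, Lyon, Marseille, Nantes, Rennes, Toulouse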